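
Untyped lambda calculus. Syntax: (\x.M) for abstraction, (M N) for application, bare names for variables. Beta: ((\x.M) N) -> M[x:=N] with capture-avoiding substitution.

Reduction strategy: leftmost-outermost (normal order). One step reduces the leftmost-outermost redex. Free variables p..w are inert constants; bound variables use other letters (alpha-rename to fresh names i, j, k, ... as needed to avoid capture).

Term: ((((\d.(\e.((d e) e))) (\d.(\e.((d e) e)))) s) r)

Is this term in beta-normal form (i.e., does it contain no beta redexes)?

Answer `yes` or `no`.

Answer: no

Derivation:
Term: ((((\d.(\e.((d e) e))) (\d.(\e.((d e) e)))) s) r)
Found 1 beta redex(es).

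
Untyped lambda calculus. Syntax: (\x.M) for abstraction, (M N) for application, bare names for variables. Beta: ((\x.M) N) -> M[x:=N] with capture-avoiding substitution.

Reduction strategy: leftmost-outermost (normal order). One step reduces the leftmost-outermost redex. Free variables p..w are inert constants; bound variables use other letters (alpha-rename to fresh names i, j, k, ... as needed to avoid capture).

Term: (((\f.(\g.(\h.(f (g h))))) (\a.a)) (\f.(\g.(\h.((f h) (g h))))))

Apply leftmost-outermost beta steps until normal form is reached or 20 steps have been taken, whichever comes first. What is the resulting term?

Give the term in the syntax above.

Step 0: (((\f.(\g.(\h.(f (g h))))) (\a.a)) (\f.(\g.(\h.((f h) (g h))))))
Step 1: ((\g.(\h.((\a.a) (g h)))) (\f.(\g.(\h.((f h) (g h))))))
Step 2: (\h.((\a.a) ((\f.(\g.(\h.((f h) (g h))))) h)))
Step 3: (\h.((\f.(\g.(\h.((f h) (g h))))) h))
Step 4: (\h.(\g.(\i.((h i) (g i)))))

Answer: (\h.(\g.(\i.((h i) (g i)))))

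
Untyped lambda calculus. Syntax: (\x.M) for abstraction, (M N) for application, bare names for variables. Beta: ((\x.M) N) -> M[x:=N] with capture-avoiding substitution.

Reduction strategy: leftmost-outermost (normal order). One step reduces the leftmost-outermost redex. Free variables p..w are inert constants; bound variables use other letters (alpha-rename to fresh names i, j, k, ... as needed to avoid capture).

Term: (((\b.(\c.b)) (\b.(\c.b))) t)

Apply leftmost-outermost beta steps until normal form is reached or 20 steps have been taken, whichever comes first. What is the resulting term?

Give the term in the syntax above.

Answer: (\b.(\c.b))

Derivation:
Step 0: (((\b.(\c.b)) (\b.(\c.b))) t)
Step 1: ((\c.(\b.(\c.b))) t)
Step 2: (\b.(\c.b))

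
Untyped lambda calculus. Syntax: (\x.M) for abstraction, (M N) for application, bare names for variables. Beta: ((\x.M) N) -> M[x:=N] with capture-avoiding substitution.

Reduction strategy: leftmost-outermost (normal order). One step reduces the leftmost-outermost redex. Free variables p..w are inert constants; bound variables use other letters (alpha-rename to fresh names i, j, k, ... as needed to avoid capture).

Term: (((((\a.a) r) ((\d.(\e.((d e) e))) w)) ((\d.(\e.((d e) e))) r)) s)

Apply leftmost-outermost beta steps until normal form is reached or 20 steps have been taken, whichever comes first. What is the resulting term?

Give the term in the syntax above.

Step 0: (((((\a.a) r) ((\d.(\e.((d e) e))) w)) ((\d.(\e.((d e) e))) r)) s)
Step 1: (((r ((\d.(\e.((d e) e))) w)) ((\d.(\e.((d e) e))) r)) s)
Step 2: (((r (\e.((w e) e))) ((\d.(\e.((d e) e))) r)) s)
Step 3: (((r (\e.((w e) e))) (\e.((r e) e))) s)

Answer: (((r (\e.((w e) e))) (\e.((r e) e))) s)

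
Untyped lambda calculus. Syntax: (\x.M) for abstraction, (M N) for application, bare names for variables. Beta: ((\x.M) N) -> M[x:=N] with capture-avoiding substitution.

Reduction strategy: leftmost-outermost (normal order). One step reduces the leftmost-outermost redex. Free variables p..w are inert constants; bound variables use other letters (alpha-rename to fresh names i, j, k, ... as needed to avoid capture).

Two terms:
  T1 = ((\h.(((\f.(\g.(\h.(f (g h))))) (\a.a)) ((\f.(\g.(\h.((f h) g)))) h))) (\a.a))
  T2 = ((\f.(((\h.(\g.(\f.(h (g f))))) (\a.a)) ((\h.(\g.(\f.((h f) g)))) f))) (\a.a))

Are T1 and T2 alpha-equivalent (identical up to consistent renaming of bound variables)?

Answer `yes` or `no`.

Answer: yes

Derivation:
Term 1: ((\h.(((\f.(\g.(\h.(f (g h))))) (\a.a)) ((\f.(\g.(\h.((f h) g)))) h))) (\a.a))
Term 2: ((\f.(((\h.(\g.(\f.(h (g f))))) (\a.a)) ((\h.(\g.(\f.((h f) g)))) f))) (\a.a))
Alpha-equivalence: compare structure up to binder renaming.
Result: True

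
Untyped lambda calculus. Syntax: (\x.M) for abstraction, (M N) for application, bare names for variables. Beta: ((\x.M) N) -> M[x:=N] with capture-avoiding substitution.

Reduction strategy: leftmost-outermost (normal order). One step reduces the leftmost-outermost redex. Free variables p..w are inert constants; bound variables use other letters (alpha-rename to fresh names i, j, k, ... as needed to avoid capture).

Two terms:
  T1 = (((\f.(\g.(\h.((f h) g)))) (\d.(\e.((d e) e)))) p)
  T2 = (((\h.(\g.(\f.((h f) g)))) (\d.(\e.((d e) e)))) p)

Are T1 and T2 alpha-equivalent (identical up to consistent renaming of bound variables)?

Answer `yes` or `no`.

Term 1: (((\f.(\g.(\h.((f h) g)))) (\d.(\e.((d e) e)))) p)
Term 2: (((\h.(\g.(\f.((h f) g)))) (\d.(\e.((d e) e)))) p)
Alpha-equivalence: compare structure up to binder renaming.
Result: True

Answer: yes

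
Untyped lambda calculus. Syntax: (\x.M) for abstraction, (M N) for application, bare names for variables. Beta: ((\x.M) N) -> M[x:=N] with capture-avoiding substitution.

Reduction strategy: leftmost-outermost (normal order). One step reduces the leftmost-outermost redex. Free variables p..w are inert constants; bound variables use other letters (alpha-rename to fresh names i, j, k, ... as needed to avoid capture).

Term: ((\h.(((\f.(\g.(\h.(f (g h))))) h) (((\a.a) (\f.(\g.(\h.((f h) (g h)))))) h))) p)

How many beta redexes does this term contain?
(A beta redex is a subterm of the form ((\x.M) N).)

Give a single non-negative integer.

Term: ((\h.(((\f.(\g.(\h.(f (g h))))) h) (((\a.a) (\f.(\g.(\h.((f h) (g h)))))) h))) p)
  Redex: ((\h.(((\f.(\g.(\h.(f (g h))))) h) (((\a.a) (\f.(\g.(\h.((f h) (g h)))))) h))) p)
  Redex: ((\f.(\g.(\h.(f (g h))))) h)
  Redex: ((\a.a) (\f.(\g.(\h.((f h) (g h))))))
Total redexes: 3

Answer: 3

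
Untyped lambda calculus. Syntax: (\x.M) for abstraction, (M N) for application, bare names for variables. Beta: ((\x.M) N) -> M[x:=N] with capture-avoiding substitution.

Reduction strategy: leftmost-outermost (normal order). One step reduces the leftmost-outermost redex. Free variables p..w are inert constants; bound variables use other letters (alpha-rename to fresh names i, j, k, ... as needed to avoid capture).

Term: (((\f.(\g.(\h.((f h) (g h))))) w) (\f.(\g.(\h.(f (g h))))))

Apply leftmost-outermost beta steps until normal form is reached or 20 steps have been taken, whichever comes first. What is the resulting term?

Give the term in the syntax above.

Answer: (\h.((w h) (\g.(\i.(h (g i))))))

Derivation:
Step 0: (((\f.(\g.(\h.((f h) (g h))))) w) (\f.(\g.(\h.(f (g h))))))
Step 1: ((\g.(\h.((w h) (g h)))) (\f.(\g.(\h.(f (g h))))))
Step 2: (\h.((w h) ((\f.(\g.(\h.(f (g h))))) h)))
Step 3: (\h.((w h) (\g.(\i.(h (g i))))))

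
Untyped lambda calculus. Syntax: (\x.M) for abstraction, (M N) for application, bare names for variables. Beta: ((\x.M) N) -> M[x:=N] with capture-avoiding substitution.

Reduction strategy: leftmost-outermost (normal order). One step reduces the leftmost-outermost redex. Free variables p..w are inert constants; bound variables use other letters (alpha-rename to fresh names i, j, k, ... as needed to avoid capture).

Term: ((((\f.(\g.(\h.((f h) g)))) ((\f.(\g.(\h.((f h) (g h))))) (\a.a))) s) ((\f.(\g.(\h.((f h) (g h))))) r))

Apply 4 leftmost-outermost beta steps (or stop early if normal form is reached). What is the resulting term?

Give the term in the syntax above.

Step 0: ((((\f.(\g.(\h.((f h) g)))) ((\f.(\g.(\h.((f h) (g h))))) (\a.a))) s) ((\f.(\g.(\h.((f h) (g h))))) r))
Step 1: (((\g.(\h.((((\f.(\g.(\h.((f h) (g h))))) (\a.a)) h) g))) s) ((\f.(\g.(\h.((f h) (g h))))) r))
Step 2: ((\h.((((\f.(\g.(\h.((f h) (g h))))) (\a.a)) h) s)) ((\f.(\g.(\h.((f h) (g h))))) r))
Step 3: ((((\f.(\g.(\h.((f h) (g h))))) (\a.a)) ((\f.(\g.(\h.((f h) (g h))))) r)) s)
Step 4: (((\g.(\h.(((\a.a) h) (g h)))) ((\f.(\g.(\h.((f h) (g h))))) r)) s)

Answer: (((\g.(\h.(((\a.a) h) (g h)))) ((\f.(\g.(\h.((f h) (g h))))) r)) s)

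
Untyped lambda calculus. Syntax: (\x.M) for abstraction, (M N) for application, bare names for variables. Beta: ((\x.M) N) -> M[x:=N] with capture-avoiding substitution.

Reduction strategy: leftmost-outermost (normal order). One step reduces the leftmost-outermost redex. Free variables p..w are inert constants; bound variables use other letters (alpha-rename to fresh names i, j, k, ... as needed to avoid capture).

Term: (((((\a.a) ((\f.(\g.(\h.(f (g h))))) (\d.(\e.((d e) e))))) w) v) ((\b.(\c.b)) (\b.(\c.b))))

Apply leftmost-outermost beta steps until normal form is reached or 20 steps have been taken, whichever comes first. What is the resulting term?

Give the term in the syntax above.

Answer: (((w v) (\c.(\b.(\c.b)))) (\c.(\b.(\c.b))))

Derivation:
Step 0: (((((\a.a) ((\f.(\g.(\h.(f (g h))))) (\d.(\e.((d e) e))))) w) v) ((\b.(\c.b)) (\b.(\c.b))))
Step 1: (((((\f.(\g.(\h.(f (g h))))) (\d.(\e.((d e) e)))) w) v) ((\b.(\c.b)) (\b.(\c.b))))
Step 2: ((((\g.(\h.((\d.(\e.((d e) e))) (g h)))) w) v) ((\b.(\c.b)) (\b.(\c.b))))
Step 3: (((\h.((\d.(\e.((d e) e))) (w h))) v) ((\b.(\c.b)) (\b.(\c.b))))
Step 4: (((\d.(\e.((d e) e))) (w v)) ((\b.(\c.b)) (\b.(\c.b))))
Step 5: ((\e.(((w v) e) e)) ((\b.(\c.b)) (\b.(\c.b))))
Step 6: (((w v) ((\b.(\c.b)) (\b.(\c.b)))) ((\b.(\c.b)) (\b.(\c.b))))
Step 7: (((w v) (\c.(\b.(\c.b)))) ((\b.(\c.b)) (\b.(\c.b))))
Step 8: (((w v) (\c.(\b.(\c.b)))) (\c.(\b.(\c.b))))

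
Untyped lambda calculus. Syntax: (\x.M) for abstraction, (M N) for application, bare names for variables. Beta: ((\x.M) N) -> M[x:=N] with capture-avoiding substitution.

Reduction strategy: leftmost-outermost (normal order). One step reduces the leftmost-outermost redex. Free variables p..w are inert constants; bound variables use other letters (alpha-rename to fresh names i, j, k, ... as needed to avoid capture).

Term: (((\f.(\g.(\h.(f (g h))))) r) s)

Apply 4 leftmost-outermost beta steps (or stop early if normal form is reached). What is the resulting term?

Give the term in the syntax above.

Answer: (\h.(r (s h)))

Derivation:
Step 0: (((\f.(\g.(\h.(f (g h))))) r) s)
Step 1: ((\g.(\h.(r (g h)))) s)
Step 2: (\h.(r (s h)))
Step 3: (normal form reached)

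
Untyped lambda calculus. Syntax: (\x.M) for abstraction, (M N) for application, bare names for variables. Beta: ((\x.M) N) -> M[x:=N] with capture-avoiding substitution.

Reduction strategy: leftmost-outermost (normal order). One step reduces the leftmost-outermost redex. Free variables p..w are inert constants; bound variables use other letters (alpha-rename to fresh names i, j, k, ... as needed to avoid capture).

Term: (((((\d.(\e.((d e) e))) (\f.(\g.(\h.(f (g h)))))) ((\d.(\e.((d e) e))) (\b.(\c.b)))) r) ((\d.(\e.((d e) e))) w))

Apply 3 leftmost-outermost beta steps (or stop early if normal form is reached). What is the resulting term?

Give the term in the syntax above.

Answer: ((((\g.(\h.(((\d.(\e.((d e) e))) (\b.(\c.b))) (g h)))) ((\d.(\e.((d e) e))) (\b.(\c.b)))) r) ((\d.(\e.((d e) e))) w))

Derivation:
Step 0: (((((\d.(\e.((d e) e))) (\f.(\g.(\h.(f (g h)))))) ((\d.(\e.((d e) e))) (\b.(\c.b)))) r) ((\d.(\e.((d e) e))) w))
Step 1: ((((\e.(((\f.(\g.(\h.(f (g h))))) e) e)) ((\d.(\e.((d e) e))) (\b.(\c.b)))) r) ((\d.(\e.((d e) e))) w))
Step 2: (((((\f.(\g.(\h.(f (g h))))) ((\d.(\e.((d e) e))) (\b.(\c.b)))) ((\d.(\e.((d e) e))) (\b.(\c.b)))) r) ((\d.(\e.((d e) e))) w))
Step 3: ((((\g.(\h.(((\d.(\e.((d e) e))) (\b.(\c.b))) (g h)))) ((\d.(\e.((d e) e))) (\b.(\c.b)))) r) ((\d.(\e.((d e) e))) w))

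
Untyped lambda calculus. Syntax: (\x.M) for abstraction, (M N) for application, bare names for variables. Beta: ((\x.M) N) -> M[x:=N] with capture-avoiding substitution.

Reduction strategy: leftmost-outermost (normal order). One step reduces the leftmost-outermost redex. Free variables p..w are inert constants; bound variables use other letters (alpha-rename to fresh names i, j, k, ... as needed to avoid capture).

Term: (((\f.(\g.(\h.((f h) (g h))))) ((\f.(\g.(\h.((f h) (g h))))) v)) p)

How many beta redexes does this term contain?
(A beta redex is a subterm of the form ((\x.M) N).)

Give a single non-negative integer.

Answer: 2

Derivation:
Term: (((\f.(\g.(\h.((f h) (g h))))) ((\f.(\g.(\h.((f h) (g h))))) v)) p)
  Redex: ((\f.(\g.(\h.((f h) (g h))))) ((\f.(\g.(\h.((f h) (g h))))) v))
  Redex: ((\f.(\g.(\h.((f h) (g h))))) v)
Total redexes: 2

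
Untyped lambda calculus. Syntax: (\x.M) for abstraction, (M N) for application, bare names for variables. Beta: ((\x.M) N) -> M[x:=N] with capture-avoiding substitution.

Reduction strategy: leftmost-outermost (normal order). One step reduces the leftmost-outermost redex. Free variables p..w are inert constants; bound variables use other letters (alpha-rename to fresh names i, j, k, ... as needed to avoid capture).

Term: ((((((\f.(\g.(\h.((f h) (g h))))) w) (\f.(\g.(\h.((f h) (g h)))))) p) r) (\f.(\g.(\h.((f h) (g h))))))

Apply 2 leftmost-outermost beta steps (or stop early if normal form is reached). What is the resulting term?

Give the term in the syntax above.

Answer: ((((\h.((w h) ((\f.(\g.(\h.((f h) (g h))))) h))) p) r) (\f.(\g.(\h.((f h) (g h))))))

Derivation:
Step 0: ((((((\f.(\g.(\h.((f h) (g h))))) w) (\f.(\g.(\h.((f h) (g h)))))) p) r) (\f.(\g.(\h.((f h) (g h))))))
Step 1: (((((\g.(\h.((w h) (g h)))) (\f.(\g.(\h.((f h) (g h)))))) p) r) (\f.(\g.(\h.((f h) (g h))))))
Step 2: ((((\h.((w h) ((\f.(\g.(\h.((f h) (g h))))) h))) p) r) (\f.(\g.(\h.((f h) (g h))))))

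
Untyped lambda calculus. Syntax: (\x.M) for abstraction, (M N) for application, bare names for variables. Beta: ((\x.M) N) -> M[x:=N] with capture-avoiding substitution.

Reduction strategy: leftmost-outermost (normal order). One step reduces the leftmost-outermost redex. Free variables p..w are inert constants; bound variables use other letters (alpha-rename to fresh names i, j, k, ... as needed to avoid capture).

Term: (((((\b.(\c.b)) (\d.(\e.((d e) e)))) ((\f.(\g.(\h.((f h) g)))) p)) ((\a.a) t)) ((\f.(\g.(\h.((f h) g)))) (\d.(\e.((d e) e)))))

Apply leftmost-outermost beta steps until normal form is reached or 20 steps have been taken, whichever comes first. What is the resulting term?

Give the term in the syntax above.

Step 0: (((((\b.(\c.b)) (\d.(\e.((d e) e)))) ((\f.(\g.(\h.((f h) g)))) p)) ((\a.a) t)) ((\f.(\g.(\h.((f h) g)))) (\d.(\e.((d e) e)))))
Step 1: ((((\c.(\d.(\e.((d e) e)))) ((\f.(\g.(\h.((f h) g)))) p)) ((\a.a) t)) ((\f.(\g.(\h.((f h) g)))) (\d.(\e.((d e) e)))))
Step 2: (((\d.(\e.((d e) e))) ((\a.a) t)) ((\f.(\g.(\h.((f h) g)))) (\d.(\e.((d e) e)))))
Step 3: ((\e.((((\a.a) t) e) e)) ((\f.(\g.(\h.((f h) g)))) (\d.(\e.((d e) e)))))
Step 4: ((((\a.a) t) ((\f.(\g.(\h.((f h) g)))) (\d.(\e.((d e) e))))) ((\f.(\g.(\h.((f h) g)))) (\d.(\e.((d e) e)))))
Step 5: ((t ((\f.(\g.(\h.((f h) g)))) (\d.(\e.((d e) e))))) ((\f.(\g.(\h.((f h) g)))) (\d.(\e.((d e) e)))))
Step 6: ((t (\g.(\h.(((\d.(\e.((d e) e))) h) g)))) ((\f.(\g.(\h.((f h) g)))) (\d.(\e.((d e) e)))))
Step 7: ((t (\g.(\h.((\e.((h e) e)) g)))) ((\f.(\g.(\h.((f h) g)))) (\d.(\e.((d e) e)))))
Step 8: ((t (\g.(\h.((h g) g)))) ((\f.(\g.(\h.((f h) g)))) (\d.(\e.((d e) e)))))
Step 9: ((t (\g.(\h.((h g) g)))) (\g.(\h.(((\d.(\e.((d e) e))) h) g))))
Step 10: ((t (\g.(\h.((h g) g)))) (\g.(\h.((\e.((h e) e)) g))))
Step 11: ((t (\g.(\h.((h g) g)))) (\g.(\h.((h g) g))))

Answer: ((t (\g.(\h.((h g) g)))) (\g.(\h.((h g) g))))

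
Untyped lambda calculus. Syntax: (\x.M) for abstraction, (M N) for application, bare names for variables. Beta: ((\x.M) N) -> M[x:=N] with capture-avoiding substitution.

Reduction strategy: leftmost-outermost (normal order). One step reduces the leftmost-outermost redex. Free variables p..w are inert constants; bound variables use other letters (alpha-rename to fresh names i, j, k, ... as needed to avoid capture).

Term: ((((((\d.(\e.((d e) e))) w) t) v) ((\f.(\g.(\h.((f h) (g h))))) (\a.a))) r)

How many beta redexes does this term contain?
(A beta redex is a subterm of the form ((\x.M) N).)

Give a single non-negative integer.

Answer: 2

Derivation:
Term: ((((((\d.(\e.((d e) e))) w) t) v) ((\f.(\g.(\h.((f h) (g h))))) (\a.a))) r)
  Redex: ((\d.(\e.((d e) e))) w)
  Redex: ((\f.(\g.(\h.((f h) (g h))))) (\a.a))
Total redexes: 2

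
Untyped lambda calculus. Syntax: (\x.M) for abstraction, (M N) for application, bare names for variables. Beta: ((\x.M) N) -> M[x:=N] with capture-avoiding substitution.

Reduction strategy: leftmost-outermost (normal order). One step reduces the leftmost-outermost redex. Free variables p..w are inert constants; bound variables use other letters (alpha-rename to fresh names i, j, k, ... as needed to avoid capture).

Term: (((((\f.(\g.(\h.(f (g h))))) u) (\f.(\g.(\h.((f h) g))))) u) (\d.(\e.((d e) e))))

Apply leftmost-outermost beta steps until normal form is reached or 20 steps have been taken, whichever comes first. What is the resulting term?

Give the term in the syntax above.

Step 0: (((((\f.(\g.(\h.(f (g h))))) u) (\f.(\g.(\h.((f h) g))))) u) (\d.(\e.((d e) e))))
Step 1: ((((\g.(\h.(u (g h)))) (\f.(\g.(\h.((f h) g))))) u) (\d.(\e.((d e) e))))
Step 2: (((\h.(u ((\f.(\g.(\h.((f h) g)))) h))) u) (\d.(\e.((d e) e))))
Step 3: ((u ((\f.(\g.(\h.((f h) g)))) u)) (\d.(\e.((d e) e))))
Step 4: ((u (\g.(\h.((u h) g)))) (\d.(\e.((d e) e))))

Answer: ((u (\g.(\h.((u h) g)))) (\d.(\e.((d e) e))))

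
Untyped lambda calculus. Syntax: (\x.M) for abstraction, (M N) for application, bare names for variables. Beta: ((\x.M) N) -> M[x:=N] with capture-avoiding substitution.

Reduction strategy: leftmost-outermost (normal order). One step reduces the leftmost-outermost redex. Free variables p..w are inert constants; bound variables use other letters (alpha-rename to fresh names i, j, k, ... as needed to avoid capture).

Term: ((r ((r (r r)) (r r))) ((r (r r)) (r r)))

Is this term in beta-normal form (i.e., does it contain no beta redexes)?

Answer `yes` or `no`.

Term: ((r ((r (r r)) (r r))) ((r (r r)) (r r)))
No beta redexes found.

Answer: yes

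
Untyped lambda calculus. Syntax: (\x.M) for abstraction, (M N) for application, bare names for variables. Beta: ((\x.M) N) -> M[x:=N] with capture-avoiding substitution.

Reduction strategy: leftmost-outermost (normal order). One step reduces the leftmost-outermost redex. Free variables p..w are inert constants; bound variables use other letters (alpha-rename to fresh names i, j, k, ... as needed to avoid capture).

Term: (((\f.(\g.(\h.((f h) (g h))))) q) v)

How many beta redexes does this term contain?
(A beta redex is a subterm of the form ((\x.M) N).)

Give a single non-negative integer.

Answer: 1

Derivation:
Term: (((\f.(\g.(\h.((f h) (g h))))) q) v)
  Redex: ((\f.(\g.(\h.((f h) (g h))))) q)
Total redexes: 1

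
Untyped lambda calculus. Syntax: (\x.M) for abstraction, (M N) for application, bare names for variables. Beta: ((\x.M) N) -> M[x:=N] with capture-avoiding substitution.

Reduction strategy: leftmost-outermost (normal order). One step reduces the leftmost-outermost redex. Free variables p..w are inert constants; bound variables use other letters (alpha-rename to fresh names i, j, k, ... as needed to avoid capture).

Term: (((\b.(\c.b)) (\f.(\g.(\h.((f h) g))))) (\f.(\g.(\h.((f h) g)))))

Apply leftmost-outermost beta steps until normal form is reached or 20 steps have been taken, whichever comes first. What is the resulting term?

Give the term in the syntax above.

Step 0: (((\b.(\c.b)) (\f.(\g.(\h.((f h) g))))) (\f.(\g.(\h.((f h) g)))))
Step 1: ((\c.(\f.(\g.(\h.((f h) g))))) (\f.(\g.(\h.((f h) g)))))
Step 2: (\f.(\g.(\h.((f h) g))))

Answer: (\f.(\g.(\h.((f h) g))))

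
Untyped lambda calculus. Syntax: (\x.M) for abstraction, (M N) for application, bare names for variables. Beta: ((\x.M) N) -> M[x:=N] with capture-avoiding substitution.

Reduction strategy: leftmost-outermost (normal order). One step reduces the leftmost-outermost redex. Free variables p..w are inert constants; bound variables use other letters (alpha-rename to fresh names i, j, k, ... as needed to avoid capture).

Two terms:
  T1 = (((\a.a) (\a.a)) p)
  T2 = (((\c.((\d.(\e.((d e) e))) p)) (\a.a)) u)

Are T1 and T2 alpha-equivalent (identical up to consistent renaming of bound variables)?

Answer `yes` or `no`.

Answer: no

Derivation:
Term 1: (((\a.a) (\a.a)) p)
Term 2: (((\c.((\d.(\e.((d e) e))) p)) (\a.a)) u)
Alpha-equivalence: compare structure up to binder renaming.
Result: False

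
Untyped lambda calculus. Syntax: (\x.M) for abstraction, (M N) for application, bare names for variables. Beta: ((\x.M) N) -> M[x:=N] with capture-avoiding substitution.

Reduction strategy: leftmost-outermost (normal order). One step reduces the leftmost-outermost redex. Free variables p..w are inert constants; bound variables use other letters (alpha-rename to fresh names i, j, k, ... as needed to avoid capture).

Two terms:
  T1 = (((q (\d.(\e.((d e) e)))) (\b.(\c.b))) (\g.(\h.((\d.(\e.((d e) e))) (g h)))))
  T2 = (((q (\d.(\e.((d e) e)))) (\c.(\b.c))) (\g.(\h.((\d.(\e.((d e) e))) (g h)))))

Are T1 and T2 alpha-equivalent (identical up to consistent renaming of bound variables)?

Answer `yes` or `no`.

Answer: yes

Derivation:
Term 1: (((q (\d.(\e.((d e) e)))) (\b.(\c.b))) (\g.(\h.((\d.(\e.((d e) e))) (g h)))))
Term 2: (((q (\d.(\e.((d e) e)))) (\c.(\b.c))) (\g.(\h.((\d.(\e.((d e) e))) (g h)))))
Alpha-equivalence: compare structure up to binder renaming.
Result: True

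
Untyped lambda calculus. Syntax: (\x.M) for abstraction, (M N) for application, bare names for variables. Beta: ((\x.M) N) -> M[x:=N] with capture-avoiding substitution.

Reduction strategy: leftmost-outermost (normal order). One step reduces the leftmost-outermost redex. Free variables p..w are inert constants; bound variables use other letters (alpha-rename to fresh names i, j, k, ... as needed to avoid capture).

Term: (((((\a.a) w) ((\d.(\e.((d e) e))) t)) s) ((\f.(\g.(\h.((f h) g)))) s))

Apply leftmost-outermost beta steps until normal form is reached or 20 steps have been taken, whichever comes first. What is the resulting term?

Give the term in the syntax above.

Step 0: (((((\a.a) w) ((\d.(\e.((d e) e))) t)) s) ((\f.(\g.(\h.((f h) g)))) s))
Step 1: (((w ((\d.(\e.((d e) e))) t)) s) ((\f.(\g.(\h.((f h) g)))) s))
Step 2: (((w (\e.((t e) e))) s) ((\f.(\g.(\h.((f h) g)))) s))
Step 3: (((w (\e.((t e) e))) s) (\g.(\h.((s h) g))))

Answer: (((w (\e.((t e) e))) s) (\g.(\h.((s h) g))))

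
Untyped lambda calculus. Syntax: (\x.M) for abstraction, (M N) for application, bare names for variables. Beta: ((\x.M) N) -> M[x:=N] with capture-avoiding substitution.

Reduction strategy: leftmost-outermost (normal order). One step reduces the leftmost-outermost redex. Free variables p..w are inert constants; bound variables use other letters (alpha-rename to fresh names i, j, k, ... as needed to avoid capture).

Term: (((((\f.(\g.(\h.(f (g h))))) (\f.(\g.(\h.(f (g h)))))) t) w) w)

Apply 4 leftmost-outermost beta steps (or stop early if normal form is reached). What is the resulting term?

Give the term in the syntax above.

Answer: ((\g.(\h.((t w) (g h)))) w)

Derivation:
Step 0: (((((\f.(\g.(\h.(f (g h))))) (\f.(\g.(\h.(f (g h)))))) t) w) w)
Step 1: ((((\g.(\h.((\f.(\g.(\h.(f (g h))))) (g h)))) t) w) w)
Step 2: (((\h.((\f.(\g.(\h.(f (g h))))) (t h))) w) w)
Step 3: (((\f.(\g.(\h.(f (g h))))) (t w)) w)
Step 4: ((\g.(\h.((t w) (g h)))) w)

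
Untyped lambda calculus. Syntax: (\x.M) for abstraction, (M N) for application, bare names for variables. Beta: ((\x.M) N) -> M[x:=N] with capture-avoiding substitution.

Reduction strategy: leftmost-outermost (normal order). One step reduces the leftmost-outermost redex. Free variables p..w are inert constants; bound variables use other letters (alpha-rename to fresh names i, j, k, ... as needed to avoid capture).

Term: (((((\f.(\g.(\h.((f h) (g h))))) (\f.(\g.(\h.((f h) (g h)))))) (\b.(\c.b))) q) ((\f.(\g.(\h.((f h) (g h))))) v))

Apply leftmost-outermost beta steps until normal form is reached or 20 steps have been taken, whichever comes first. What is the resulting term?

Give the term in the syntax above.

Step 0: (((((\f.(\g.(\h.((f h) (g h))))) (\f.(\g.(\h.((f h) (g h)))))) (\b.(\c.b))) q) ((\f.(\g.(\h.((f h) (g h))))) v))
Step 1: ((((\g.(\h.(((\f.(\g.(\h.((f h) (g h))))) h) (g h)))) (\b.(\c.b))) q) ((\f.(\g.(\h.((f h) (g h))))) v))
Step 2: (((\h.(((\f.(\g.(\h.((f h) (g h))))) h) ((\b.(\c.b)) h))) q) ((\f.(\g.(\h.((f h) (g h))))) v))
Step 3: ((((\f.(\g.(\h.((f h) (g h))))) q) ((\b.(\c.b)) q)) ((\f.(\g.(\h.((f h) (g h))))) v))
Step 4: (((\g.(\h.((q h) (g h)))) ((\b.(\c.b)) q)) ((\f.(\g.(\h.((f h) (g h))))) v))
Step 5: ((\h.((q h) (((\b.(\c.b)) q) h))) ((\f.(\g.(\h.((f h) (g h))))) v))
Step 6: ((q ((\f.(\g.(\h.((f h) (g h))))) v)) (((\b.(\c.b)) q) ((\f.(\g.(\h.((f h) (g h))))) v)))
Step 7: ((q (\g.(\h.((v h) (g h))))) (((\b.(\c.b)) q) ((\f.(\g.(\h.((f h) (g h))))) v)))
Step 8: ((q (\g.(\h.((v h) (g h))))) ((\c.q) ((\f.(\g.(\h.((f h) (g h))))) v)))
Step 9: ((q (\g.(\h.((v h) (g h))))) q)

Answer: ((q (\g.(\h.((v h) (g h))))) q)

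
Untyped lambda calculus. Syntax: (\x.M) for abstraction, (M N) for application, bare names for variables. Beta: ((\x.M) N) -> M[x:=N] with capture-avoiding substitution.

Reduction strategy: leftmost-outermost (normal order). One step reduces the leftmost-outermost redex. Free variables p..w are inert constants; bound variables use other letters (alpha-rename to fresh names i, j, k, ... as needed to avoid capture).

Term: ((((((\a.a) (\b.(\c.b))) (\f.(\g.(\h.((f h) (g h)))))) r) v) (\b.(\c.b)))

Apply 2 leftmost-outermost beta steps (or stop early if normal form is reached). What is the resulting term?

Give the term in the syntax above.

Answer: ((((\c.(\f.(\g.(\h.((f h) (g h)))))) r) v) (\b.(\c.b)))

Derivation:
Step 0: ((((((\a.a) (\b.(\c.b))) (\f.(\g.(\h.((f h) (g h)))))) r) v) (\b.(\c.b)))
Step 1: (((((\b.(\c.b)) (\f.(\g.(\h.((f h) (g h)))))) r) v) (\b.(\c.b)))
Step 2: ((((\c.(\f.(\g.(\h.((f h) (g h)))))) r) v) (\b.(\c.b)))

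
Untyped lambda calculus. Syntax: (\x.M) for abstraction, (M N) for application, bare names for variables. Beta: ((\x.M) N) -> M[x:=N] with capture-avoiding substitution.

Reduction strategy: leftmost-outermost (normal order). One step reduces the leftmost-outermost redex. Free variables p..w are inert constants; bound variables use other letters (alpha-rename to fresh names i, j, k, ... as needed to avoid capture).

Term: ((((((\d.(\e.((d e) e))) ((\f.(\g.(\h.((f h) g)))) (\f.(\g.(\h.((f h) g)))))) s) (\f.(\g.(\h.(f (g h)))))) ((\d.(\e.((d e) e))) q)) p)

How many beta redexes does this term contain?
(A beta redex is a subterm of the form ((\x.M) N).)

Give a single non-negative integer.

Term: ((((((\d.(\e.((d e) e))) ((\f.(\g.(\h.((f h) g)))) (\f.(\g.(\h.((f h) g)))))) s) (\f.(\g.(\h.(f (g h)))))) ((\d.(\e.((d e) e))) q)) p)
  Redex: ((\d.(\e.((d e) e))) ((\f.(\g.(\h.((f h) g)))) (\f.(\g.(\h.((f h) g))))))
  Redex: ((\f.(\g.(\h.((f h) g)))) (\f.(\g.(\h.((f h) g)))))
  Redex: ((\d.(\e.((d e) e))) q)
Total redexes: 3

Answer: 3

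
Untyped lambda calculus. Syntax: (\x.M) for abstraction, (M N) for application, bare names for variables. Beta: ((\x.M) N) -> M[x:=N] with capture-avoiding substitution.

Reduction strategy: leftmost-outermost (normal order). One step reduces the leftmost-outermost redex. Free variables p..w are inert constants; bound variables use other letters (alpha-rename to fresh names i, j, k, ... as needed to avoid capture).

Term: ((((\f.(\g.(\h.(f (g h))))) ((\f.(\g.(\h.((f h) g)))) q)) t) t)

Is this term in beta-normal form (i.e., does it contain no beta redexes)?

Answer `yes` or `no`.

Answer: no

Derivation:
Term: ((((\f.(\g.(\h.(f (g h))))) ((\f.(\g.(\h.((f h) g)))) q)) t) t)
Found 2 beta redex(es).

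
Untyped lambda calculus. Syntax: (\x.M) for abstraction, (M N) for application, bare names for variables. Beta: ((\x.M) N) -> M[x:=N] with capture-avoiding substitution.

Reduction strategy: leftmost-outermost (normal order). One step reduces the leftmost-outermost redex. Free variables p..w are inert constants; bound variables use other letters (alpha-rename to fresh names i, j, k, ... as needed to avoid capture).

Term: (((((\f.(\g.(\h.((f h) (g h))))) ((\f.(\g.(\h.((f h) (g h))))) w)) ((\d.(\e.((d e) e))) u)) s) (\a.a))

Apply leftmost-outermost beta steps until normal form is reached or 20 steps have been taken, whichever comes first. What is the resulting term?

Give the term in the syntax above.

Answer: (((w ((u s) s)) (s ((u s) s))) (\a.a))

Derivation:
Step 0: (((((\f.(\g.(\h.((f h) (g h))))) ((\f.(\g.(\h.((f h) (g h))))) w)) ((\d.(\e.((d e) e))) u)) s) (\a.a))
Step 1: ((((\g.(\h.((((\f.(\g.(\h.((f h) (g h))))) w) h) (g h)))) ((\d.(\e.((d e) e))) u)) s) (\a.a))
Step 2: (((\h.((((\f.(\g.(\h.((f h) (g h))))) w) h) (((\d.(\e.((d e) e))) u) h))) s) (\a.a))
Step 3: (((((\f.(\g.(\h.((f h) (g h))))) w) s) (((\d.(\e.((d e) e))) u) s)) (\a.a))
Step 4: ((((\g.(\h.((w h) (g h)))) s) (((\d.(\e.((d e) e))) u) s)) (\a.a))
Step 5: (((\h.((w h) (s h))) (((\d.(\e.((d e) e))) u) s)) (\a.a))
Step 6: (((w (((\d.(\e.((d e) e))) u) s)) (s (((\d.(\e.((d e) e))) u) s))) (\a.a))
Step 7: (((w ((\e.((u e) e)) s)) (s (((\d.(\e.((d e) e))) u) s))) (\a.a))
Step 8: (((w ((u s) s)) (s (((\d.(\e.((d e) e))) u) s))) (\a.a))
Step 9: (((w ((u s) s)) (s ((\e.((u e) e)) s))) (\a.a))
Step 10: (((w ((u s) s)) (s ((u s) s))) (\a.a))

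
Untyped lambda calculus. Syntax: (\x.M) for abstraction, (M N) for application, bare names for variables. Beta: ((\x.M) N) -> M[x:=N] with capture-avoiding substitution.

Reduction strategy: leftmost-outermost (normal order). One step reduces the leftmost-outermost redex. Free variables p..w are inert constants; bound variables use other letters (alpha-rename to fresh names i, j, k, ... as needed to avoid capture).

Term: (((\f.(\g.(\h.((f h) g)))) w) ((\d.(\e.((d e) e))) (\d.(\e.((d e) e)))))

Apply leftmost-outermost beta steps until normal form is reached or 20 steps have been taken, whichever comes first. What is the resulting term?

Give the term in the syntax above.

Answer: (\h.((w h) (\e.((e e) e))))

Derivation:
Step 0: (((\f.(\g.(\h.((f h) g)))) w) ((\d.(\e.((d e) e))) (\d.(\e.((d e) e)))))
Step 1: ((\g.(\h.((w h) g))) ((\d.(\e.((d e) e))) (\d.(\e.((d e) e)))))
Step 2: (\h.((w h) ((\d.(\e.((d e) e))) (\d.(\e.((d e) e))))))
Step 3: (\h.((w h) (\e.(((\d.(\e.((d e) e))) e) e))))
Step 4: (\h.((w h) (\e.((\i.((e i) i)) e))))
Step 5: (\h.((w h) (\e.((e e) e))))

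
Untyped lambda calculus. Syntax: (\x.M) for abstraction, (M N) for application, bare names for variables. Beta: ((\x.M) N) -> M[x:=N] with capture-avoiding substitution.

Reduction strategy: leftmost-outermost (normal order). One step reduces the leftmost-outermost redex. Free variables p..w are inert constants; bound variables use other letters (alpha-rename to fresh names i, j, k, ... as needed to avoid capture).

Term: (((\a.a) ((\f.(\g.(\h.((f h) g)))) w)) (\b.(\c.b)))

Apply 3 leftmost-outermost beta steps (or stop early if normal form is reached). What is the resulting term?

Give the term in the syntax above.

Answer: (\h.((w h) (\b.(\c.b))))

Derivation:
Step 0: (((\a.a) ((\f.(\g.(\h.((f h) g)))) w)) (\b.(\c.b)))
Step 1: (((\f.(\g.(\h.((f h) g)))) w) (\b.(\c.b)))
Step 2: ((\g.(\h.((w h) g))) (\b.(\c.b)))
Step 3: (\h.((w h) (\b.(\c.b))))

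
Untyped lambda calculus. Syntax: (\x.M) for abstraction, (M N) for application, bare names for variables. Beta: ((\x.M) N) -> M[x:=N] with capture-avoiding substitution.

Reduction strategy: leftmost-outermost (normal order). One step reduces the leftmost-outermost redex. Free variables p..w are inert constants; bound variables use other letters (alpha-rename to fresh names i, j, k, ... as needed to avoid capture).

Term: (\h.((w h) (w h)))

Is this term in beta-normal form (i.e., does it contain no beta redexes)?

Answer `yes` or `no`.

Term: (\h.((w h) (w h)))
No beta redexes found.

Answer: yes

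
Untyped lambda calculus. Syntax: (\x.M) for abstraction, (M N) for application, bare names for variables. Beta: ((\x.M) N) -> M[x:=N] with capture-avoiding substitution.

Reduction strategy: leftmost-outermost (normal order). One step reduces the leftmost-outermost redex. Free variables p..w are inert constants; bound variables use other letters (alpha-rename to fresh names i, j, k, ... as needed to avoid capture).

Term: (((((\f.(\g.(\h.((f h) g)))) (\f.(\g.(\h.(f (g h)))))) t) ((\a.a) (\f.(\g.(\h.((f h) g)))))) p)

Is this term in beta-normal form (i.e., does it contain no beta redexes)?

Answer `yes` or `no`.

Term: (((((\f.(\g.(\h.((f h) g)))) (\f.(\g.(\h.(f (g h)))))) t) ((\a.a) (\f.(\g.(\h.((f h) g)))))) p)
Found 2 beta redex(es).

Answer: no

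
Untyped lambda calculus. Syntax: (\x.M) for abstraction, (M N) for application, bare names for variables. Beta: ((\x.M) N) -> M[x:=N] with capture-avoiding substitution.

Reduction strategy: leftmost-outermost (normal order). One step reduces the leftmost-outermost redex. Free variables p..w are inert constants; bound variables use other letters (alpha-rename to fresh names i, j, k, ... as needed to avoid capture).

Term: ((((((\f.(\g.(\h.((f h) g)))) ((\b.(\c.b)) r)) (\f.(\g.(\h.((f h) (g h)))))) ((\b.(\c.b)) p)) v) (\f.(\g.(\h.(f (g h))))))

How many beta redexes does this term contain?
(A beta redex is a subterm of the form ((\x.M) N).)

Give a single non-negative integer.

Term: ((((((\f.(\g.(\h.((f h) g)))) ((\b.(\c.b)) r)) (\f.(\g.(\h.((f h) (g h)))))) ((\b.(\c.b)) p)) v) (\f.(\g.(\h.(f (g h))))))
  Redex: ((\f.(\g.(\h.((f h) g)))) ((\b.(\c.b)) r))
  Redex: ((\b.(\c.b)) r)
  Redex: ((\b.(\c.b)) p)
Total redexes: 3

Answer: 3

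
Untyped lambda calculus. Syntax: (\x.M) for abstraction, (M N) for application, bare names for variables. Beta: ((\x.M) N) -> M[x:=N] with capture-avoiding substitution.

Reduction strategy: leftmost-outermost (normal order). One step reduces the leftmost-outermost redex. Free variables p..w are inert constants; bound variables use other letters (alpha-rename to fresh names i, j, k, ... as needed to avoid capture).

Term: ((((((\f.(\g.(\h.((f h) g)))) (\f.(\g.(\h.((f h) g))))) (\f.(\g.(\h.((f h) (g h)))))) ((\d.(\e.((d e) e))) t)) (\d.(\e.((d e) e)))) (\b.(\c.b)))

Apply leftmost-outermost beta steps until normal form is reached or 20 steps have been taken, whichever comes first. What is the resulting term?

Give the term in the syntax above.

Answer: ((((t (\d.(\e.((d e) e)))) (\d.(\e.((d e) e)))) (\f.(\g.(\h.((f h) (g h)))))) (\b.(\c.b)))

Derivation:
Step 0: ((((((\f.(\g.(\h.((f h) g)))) (\f.(\g.(\h.((f h) g))))) (\f.(\g.(\h.((f h) (g h)))))) ((\d.(\e.((d e) e))) t)) (\d.(\e.((d e) e)))) (\b.(\c.b)))
Step 1: (((((\g.(\h.(((\f.(\g.(\h.((f h) g)))) h) g))) (\f.(\g.(\h.((f h) (g h)))))) ((\d.(\e.((d e) e))) t)) (\d.(\e.((d e) e)))) (\b.(\c.b)))
Step 2: ((((\h.(((\f.(\g.(\h.((f h) g)))) h) (\f.(\g.(\h.((f h) (g h))))))) ((\d.(\e.((d e) e))) t)) (\d.(\e.((d e) e)))) (\b.(\c.b)))
Step 3: (((((\f.(\g.(\h.((f h) g)))) ((\d.(\e.((d e) e))) t)) (\f.(\g.(\h.((f h) (g h)))))) (\d.(\e.((d e) e)))) (\b.(\c.b)))
Step 4: ((((\g.(\h.((((\d.(\e.((d e) e))) t) h) g))) (\f.(\g.(\h.((f h) (g h)))))) (\d.(\e.((d e) e)))) (\b.(\c.b)))
Step 5: (((\h.((((\d.(\e.((d e) e))) t) h) (\f.(\g.(\h.((f h) (g h))))))) (\d.(\e.((d e) e)))) (\b.(\c.b)))
Step 6: (((((\d.(\e.((d e) e))) t) (\d.(\e.((d e) e)))) (\f.(\g.(\h.((f h) (g h)))))) (\b.(\c.b)))
Step 7: ((((\e.((t e) e)) (\d.(\e.((d e) e)))) (\f.(\g.(\h.((f h) (g h)))))) (\b.(\c.b)))
Step 8: ((((t (\d.(\e.((d e) e)))) (\d.(\e.((d e) e)))) (\f.(\g.(\h.((f h) (g h)))))) (\b.(\c.b)))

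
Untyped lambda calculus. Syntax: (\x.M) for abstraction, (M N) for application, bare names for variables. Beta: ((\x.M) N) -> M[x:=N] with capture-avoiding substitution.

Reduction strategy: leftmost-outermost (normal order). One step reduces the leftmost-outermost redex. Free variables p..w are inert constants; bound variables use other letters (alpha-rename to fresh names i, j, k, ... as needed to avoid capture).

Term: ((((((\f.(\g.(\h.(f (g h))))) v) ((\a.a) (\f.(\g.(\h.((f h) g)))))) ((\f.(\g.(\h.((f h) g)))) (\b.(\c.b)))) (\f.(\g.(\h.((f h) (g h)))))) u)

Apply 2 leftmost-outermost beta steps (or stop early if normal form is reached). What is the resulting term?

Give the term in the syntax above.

Answer: ((((\h.(v (((\a.a) (\f.(\g.(\h.((f h) g))))) h))) ((\f.(\g.(\h.((f h) g)))) (\b.(\c.b)))) (\f.(\g.(\h.((f h) (g h)))))) u)

Derivation:
Step 0: ((((((\f.(\g.(\h.(f (g h))))) v) ((\a.a) (\f.(\g.(\h.((f h) g)))))) ((\f.(\g.(\h.((f h) g)))) (\b.(\c.b)))) (\f.(\g.(\h.((f h) (g h)))))) u)
Step 1: (((((\g.(\h.(v (g h)))) ((\a.a) (\f.(\g.(\h.((f h) g)))))) ((\f.(\g.(\h.((f h) g)))) (\b.(\c.b)))) (\f.(\g.(\h.((f h) (g h)))))) u)
Step 2: ((((\h.(v (((\a.a) (\f.(\g.(\h.((f h) g))))) h))) ((\f.(\g.(\h.((f h) g)))) (\b.(\c.b)))) (\f.(\g.(\h.((f h) (g h)))))) u)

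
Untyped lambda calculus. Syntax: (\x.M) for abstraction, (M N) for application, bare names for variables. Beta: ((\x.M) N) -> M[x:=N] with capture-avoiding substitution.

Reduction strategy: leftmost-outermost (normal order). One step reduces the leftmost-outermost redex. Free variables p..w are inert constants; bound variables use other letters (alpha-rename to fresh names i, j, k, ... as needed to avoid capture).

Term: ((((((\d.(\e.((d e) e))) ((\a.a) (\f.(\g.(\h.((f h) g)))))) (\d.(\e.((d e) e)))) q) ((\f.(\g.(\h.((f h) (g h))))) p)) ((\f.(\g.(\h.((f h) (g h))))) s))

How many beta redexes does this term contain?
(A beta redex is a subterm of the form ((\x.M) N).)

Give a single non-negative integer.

Term: ((((((\d.(\e.((d e) e))) ((\a.a) (\f.(\g.(\h.((f h) g)))))) (\d.(\e.((d e) e)))) q) ((\f.(\g.(\h.((f h) (g h))))) p)) ((\f.(\g.(\h.((f h) (g h))))) s))
  Redex: ((\d.(\e.((d e) e))) ((\a.a) (\f.(\g.(\h.((f h) g))))))
  Redex: ((\a.a) (\f.(\g.(\h.((f h) g)))))
  Redex: ((\f.(\g.(\h.((f h) (g h))))) p)
  Redex: ((\f.(\g.(\h.((f h) (g h))))) s)
Total redexes: 4

Answer: 4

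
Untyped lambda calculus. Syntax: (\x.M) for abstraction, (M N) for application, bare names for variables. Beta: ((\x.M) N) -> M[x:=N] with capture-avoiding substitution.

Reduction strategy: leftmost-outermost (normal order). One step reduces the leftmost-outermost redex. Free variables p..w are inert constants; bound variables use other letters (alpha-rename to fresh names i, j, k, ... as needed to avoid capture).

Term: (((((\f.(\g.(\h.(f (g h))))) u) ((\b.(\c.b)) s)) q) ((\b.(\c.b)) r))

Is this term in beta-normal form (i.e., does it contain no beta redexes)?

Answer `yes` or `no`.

Answer: no

Derivation:
Term: (((((\f.(\g.(\h.(f (g h))))) u) ((\b.(\c.b)) s)) q) ((\b.(\c.b)) r))
Found 3 beta redex(es).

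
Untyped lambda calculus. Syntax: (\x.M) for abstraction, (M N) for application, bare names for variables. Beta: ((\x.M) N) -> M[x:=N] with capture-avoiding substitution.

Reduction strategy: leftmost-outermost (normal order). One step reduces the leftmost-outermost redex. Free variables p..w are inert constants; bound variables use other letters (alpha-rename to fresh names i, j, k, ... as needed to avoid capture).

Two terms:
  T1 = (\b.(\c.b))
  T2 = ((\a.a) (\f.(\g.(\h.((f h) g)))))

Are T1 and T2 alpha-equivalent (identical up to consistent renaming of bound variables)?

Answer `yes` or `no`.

Term 1: (\b.(\c.b))
Term 2: ((\a.a) (\f.(\g.(\h.((f h) g)))))
Alpha-equivalence: compare structure up to binder renaming.
Result: False

Answer: no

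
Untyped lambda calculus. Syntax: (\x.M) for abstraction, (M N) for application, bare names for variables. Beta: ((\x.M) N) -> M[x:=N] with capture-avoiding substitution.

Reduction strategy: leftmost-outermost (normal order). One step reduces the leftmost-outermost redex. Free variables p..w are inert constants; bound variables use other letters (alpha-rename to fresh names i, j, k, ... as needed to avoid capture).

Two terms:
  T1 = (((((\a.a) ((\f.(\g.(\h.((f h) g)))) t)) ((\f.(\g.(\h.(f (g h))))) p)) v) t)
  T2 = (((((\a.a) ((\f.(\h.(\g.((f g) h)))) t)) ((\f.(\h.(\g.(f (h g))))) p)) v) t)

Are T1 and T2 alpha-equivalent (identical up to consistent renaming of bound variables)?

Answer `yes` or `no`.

Term 1: (((((\a.a) ((\f.(\g.(\h.((f h) g)))) t)) ((\f.(\g.(\h.(f (g h))))) p)) v) t)
Term 2: (((((\a.a) ((\f.(\h.(\g.((f g) h)))) t)) ((\f.(\h.(\g.(f (h g))))) p)) v) t)
Alpha-equivalence: compare structure up to binder renaming.
Result: True

Answer: yes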